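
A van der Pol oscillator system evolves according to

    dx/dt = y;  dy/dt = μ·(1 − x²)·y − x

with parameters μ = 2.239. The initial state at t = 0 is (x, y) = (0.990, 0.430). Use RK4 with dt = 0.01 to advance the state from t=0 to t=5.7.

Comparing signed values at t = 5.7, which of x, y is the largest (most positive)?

t=0.000: state=(0.990, 0.430)
step 1 (dt=0.01): k1=(0.430, -0.971), k2=(0.425, -0.977), k3=(0.425, -0.977), k4=(0.420, -0.983); state += dt/6·(k1+2k2+2k3+k4)
t=0.010: state=(0.994, 0.420)
t=0.020: state=(0.998, 0.410)
t=0.030: state=(1.002, 0.400)
continuing one RK4 step at a time; state shown every 20 steps (Δt=0.2):
t=0.200: state=(1.055, 0.218)
t=0.400: state=(1.077, -0.002)
t=0.600: state=(1.055, -0.210)
t=0.800: state=(0.993, -0.408)
t=1.000: state=(0.891, -0.623)
t=1.200: state=(0.740, -0.900)
t=1.400: state=(0.522, -1.320)
t=1.600: state=(0.193, -2.029)
t=1.800: state=(-0.318, -3.135)
t=2.000: state=(-1.038, -3.803)
t=2.200: state=(-1.677, -2.270)
t=2.400: state=(-1.941, -0.560)
t=2.600: state=(-1.977, 0.066)
t=2.800: state=(-1.943, 0.241)
t=3.000: state=(-1.888, 0.297)
t=3.200: state=(-1.826, 0.326)
t=3.400: state=(-1.758, 0.350)
t=3.600: state=(-1.686, 0.375)
t=3.800: state=(-1.608, 0.406)
t=4.000: state=(-1.523, 0.444)
t=4.200: state=(-1.429, 0.492)
t=4.400: state=(-1.325, 0.558)
t=4.600: state=(-1.205, 0.649)
t=4.800: state=(-1.062, 0.785)
t=5.000: state=(-0.885, 1.000)
t=5.200: state=(-0.652, 1.366)
t=5.400: state=(-0.320, 2.028)
t=5.600: state=(0.191, 3.158)
t=5.700: state=(0.540, 3.790)
compare at T: x=0.540, y=3.790

largest component: y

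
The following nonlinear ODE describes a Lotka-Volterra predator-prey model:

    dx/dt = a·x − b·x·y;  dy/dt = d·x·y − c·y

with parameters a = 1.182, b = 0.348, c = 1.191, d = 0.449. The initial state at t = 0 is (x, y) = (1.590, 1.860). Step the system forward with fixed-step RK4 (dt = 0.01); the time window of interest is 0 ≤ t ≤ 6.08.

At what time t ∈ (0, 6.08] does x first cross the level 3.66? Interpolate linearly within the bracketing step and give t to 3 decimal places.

t=0.000: state=(1.590, 1.860)
step 1 (dt=0.01): k1=(0.850, -0.887), k2=(0.855, -0.882), k3=(0.855, -0.882), k4=(0.860, -0.876); state += dt/6·(k1+2k2+2k3+k4)
t=0.010: state=(1.599, 1.851)
t=0.020: state=(1.607, 1.842)
t=0.030: state=(1.616, 1.834)
continuing one RK4 step at a time; state shown every 20 steps (Δt=0.2):
t=0.200: state=(1.780, 1.705)
t=0.400: state=(2.010, 1.592)
t=0.600: state=(2.285, 1.521)
t=0.800: state=(2.607, 1.493)
t=1.000: state=(2.976, 1.511)
t=1.200: state=(3.386, 1.584)
t=1.320: state=(3.647, 1.659)
next step: t=1.330: state=(3.669, 1.667) — x has crossed 3.66
linear interpolation between t=1.320 (3.64663) and t=1.330 (3.66870) → t≈1.326

t = 1.326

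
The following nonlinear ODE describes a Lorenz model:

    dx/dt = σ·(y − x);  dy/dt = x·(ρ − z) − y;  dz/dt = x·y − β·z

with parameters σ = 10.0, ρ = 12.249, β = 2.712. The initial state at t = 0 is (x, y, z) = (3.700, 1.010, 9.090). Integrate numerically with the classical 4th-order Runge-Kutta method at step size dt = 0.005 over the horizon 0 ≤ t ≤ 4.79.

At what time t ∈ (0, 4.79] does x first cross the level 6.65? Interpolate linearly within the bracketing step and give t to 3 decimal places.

t = 0.494

t=0.000: state=(3.700, 1.010, 9.090)
step 1 (dt=0.005): k1=(-26.900, 10.678, -20.915), k2=(-25.961, 10.629, -20.744), k3=(-25.985, 10.635, -20.743), k4=(-25.069, 10.585, -20.575); state += dt/6·(k1+2k2+2k3+k4)
t=0.005: state=(3.570, 1.063, 8.986)
t=0.010: state=(3.449, 1.116, 8.884)
t=0.015: state=(3.337, 1.168, 8.784)
continuing one RK4 step at a time; state shown every 40 steps (Δt=0.2):
t=0.200: state=(2.522, 3.083, 6.098)
t=0.400: state=(4.880, 6.630, 6.353)
t=0.490: state=(6.571, 8.467, 8.500)
next step: t=0.495: state=(6.665, 8.546, 8.665) — x has crossed 6.65
linear interpolation between t=0.490 (6.57056) and t=0.495 (6.66501) → t≈0.494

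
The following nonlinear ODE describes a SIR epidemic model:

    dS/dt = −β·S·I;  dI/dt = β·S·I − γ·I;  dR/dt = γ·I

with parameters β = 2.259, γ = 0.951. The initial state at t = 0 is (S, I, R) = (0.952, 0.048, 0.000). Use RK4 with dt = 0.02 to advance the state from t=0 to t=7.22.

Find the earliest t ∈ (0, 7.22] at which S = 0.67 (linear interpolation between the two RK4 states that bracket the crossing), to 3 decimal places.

t=0.000: state=(0.952, 0.048, 0.000)
step 1 (dt=0.02): k1=(-0.103, 0.058, 0.046), k2=(-0.104, 0.058, 0.046), k3=(-0.104, 0.058, 0.046), k4=(-0.105, 0.059, 0.047); state += dt/6·(k1+2k2+2k3+k4)
t=0.020: state=(0.950, 0.049, 0.001)
t=0.040: state=(0.948, 0.050, 0.002)
t=0.060: state=(0.946, 0.052, 0.003)
continuing one RK4 step at a time; state shown every 25 steps (Δt=0.5):
t=0.500: state=(0.885, 0.084, 0.031)
t=1.000: state=(0.782, 0.135, 0.083)
t=1.420: state=(0.673, 0.181, 0.146)
next step: t=1.440: state=(0.668, 0.183, 0.149) — S has crossed 0.67
linear interpolation between t=1.420 (0.67335) and t=1.440 (0.66784) → t≈1.432

t = 1.432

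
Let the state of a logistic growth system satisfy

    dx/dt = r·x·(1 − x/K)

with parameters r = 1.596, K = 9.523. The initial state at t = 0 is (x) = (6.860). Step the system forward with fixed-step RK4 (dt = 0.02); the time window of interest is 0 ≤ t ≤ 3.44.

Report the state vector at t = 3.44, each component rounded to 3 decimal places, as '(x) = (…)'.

t=0.000: state=(6.860)
step 1 (dt=0.02): k1=(3.062), k2=(3.040), k3=(3.040), k4=(3.018); state += dt/6·(k1+2k2+2k3+k4)
t=0.020: state=(6.921)
t=0.040: state=(6.981)
t=0.060: state=(7.040)
continuing one RK4 step at a time; state shown every 10 steps (Δt=0.2):
t=0.200: state=(7.428)
t=0.400: state=(7.903)
t=0.600: state=(8.288)
t=0.800: state=(8.593)
t=1.000: state=(8.828)
t=1.200: state=(9.008)
t=1.400: state=(9.143)
t=1.600: state=(9.244)
t=1.800: state=(9.318)
t=2.000: state=(9.373)
t=2.200: state=(9.414)
t=2.400: state=(9.443)
t=2.600: state=(9.465)
t=2.800: state=(9.481)
t=3.000: state=(9.492)
t=3.200: state=(9.501)
t=3.400: state=(9.507)
t=3.440: state=(9.508)

(x) = (9.508)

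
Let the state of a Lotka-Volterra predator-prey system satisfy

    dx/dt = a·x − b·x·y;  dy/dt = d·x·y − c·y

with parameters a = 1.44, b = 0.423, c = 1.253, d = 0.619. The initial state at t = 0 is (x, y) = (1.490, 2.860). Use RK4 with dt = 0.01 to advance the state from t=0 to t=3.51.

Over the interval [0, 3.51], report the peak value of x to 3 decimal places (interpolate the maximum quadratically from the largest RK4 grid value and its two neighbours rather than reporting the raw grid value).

t=0.000: state=(1.490, 2.860)
step 1 (dt=0.01): k1=(0.343, -0.946), k2=(0.346, -0.941), k3=(0.346, -0.941), k4=(0.350, -0.937); state += dt/6·(k1+2k2+2k3+k4)
t=0.010: state=(1.493, 2.851)
t=0.020: state=(1.497, 2.841)
t=0.030: state=(1.501, 2.832)
continuing one RK4 step at a time; state shown every 20 steps (Δt=0.2):
t=0.200: state=(1.572, 2.690)
t=0.400: state=(1.680, 2.560)
t=0.600: state=(1.811, 2.472)
t=0.800: state=(1.964, 2.430)
t=1.000: state=(2.133, 2.437)
t=1.200: state=(2.310, 2.497)
t=1.400: state=(2.482, 2.615)
t=1.600: state=(2.635, 2.795)
t=1.800: state=(2.747, 3.037)
t=2.000: state=(2.799, 3.334)
t=2.200: state=(2.777, 3.668)
t=2.400: state=(2.677, 4.005)
t=2.600: state=(2.512, 4.300)
t=2.800: state=(2.306, 4.511)
t=3.000: state=(2.089, 4.608)
t=3.200: state=(1.887, 4.587)
t=3.400: state=(1.716, 4.460)
t=3.510: state=(1.637, 4.356)
largest grid value and its neighbours: x(2.030)=2.80095, x(2.040)=2.80111, x(2.050)=2.80107
parabola through these three points peaks at t≈2.043 with x≈2.80111

max x = 2.801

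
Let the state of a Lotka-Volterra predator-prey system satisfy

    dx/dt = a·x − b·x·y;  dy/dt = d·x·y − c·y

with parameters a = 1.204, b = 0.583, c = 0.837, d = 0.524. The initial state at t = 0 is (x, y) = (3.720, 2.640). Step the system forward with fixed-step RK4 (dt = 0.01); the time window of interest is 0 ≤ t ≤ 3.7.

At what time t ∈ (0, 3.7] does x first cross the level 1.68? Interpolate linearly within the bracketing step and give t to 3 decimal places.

t = 0.826

t=0.000: state=(3.720, 2.640)
step 1 (dt=0.01): k1=(-1.247, 2.936), k2=(-1.276, 2.944), k3=(-1.276, 2.944), k4=(-1.306, 2.951); state += dt/6·(k1+2k2+2k3+k4)
t=0.010: state=(3.707, 2.669)
t=0.020: state=(3.694, 2.699)
t=0.030: state=(3.680, 2.729)
continuing one RK4 step at a time; state shown every 20 steps (Δt=0.2):
t=0.200: state=(3.359, 3.242)
t=0.400: state=(2.832, 3.797)
t=0.600: state=(2.257, 4.193)
t=0.800: state=(1.739, 4.369)
t=0.820: state=(1.693, 4.375)
next step: t=0.830: state=(1.671, 4.377) — x has crossed 1.68
linear interpolation between t=0.820 (1.69326) and t=0.830 (1.67061) → t≈0.826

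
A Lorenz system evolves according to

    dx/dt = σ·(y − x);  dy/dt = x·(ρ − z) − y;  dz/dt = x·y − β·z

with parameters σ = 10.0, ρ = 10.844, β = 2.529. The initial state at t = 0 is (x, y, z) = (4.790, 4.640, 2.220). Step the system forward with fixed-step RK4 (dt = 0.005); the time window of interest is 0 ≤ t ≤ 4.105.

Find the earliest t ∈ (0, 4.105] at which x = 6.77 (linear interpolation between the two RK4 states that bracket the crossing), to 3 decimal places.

t = 0.140

t=0.000: state=(4.790, 4.640, 2.220)
step 1 (dt=0.005): k1=(-1.500, 36.669, 16.611), k2=(-0.546, 36.346, 16.928), k3=(-0.578, 36.364, 16.933), k4=(0.347, 36.057, 17.254); state += dt/6·(k1+2k2+2k3+k4)
t=0.005: state=(4.787, 4.822, 2.305)
t=0.010: state=(4.793, 5.001, 2.393)
t=0.015: state=(4.808, 5.177, 2.484)
t=0.140: state=(6.764, 8.917, 6.286)
next step: t=0.145: state=(6.872, 9.023, 6.511) — x has crossed 6.77
linear interpolation between t=0.140 (6.76415) and t=0.145 (6.87178) → t≈0.140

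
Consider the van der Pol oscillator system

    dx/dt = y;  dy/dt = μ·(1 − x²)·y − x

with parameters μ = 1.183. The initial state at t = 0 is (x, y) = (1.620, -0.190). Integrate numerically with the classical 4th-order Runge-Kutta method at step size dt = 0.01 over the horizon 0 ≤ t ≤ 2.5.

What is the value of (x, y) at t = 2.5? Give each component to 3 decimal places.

t=0.000: state=(1.620, -0.190)
step 1 (dt=0.01): k1=(-0.190, -1.255), k2=(-0.196, -1.243), k3=(-0.196, -1.243), k4=(-0.202, -1.231); state += dt/6·(k1+2k2+2k3+k4)
t=0.010: state=(1.618, -0.202)
t=0.020: state=(1.616, -0.215)
t=0.030: state=(1.614, -0.227)
continuing one RK4 step at a time; state shown every 10 steps (Δt=0.1):
t=0.100: state=(1.595, -0.304)
t=0.200: state=(1.560, -0.400)
t=0.300: state=(1.516, -0.482)
t=0.400: state=(1.464, -0.556)
t=0.500: state=(1.404, -0.626)
t=0.600: state=(1.338, -0.694)
t=0.700: state=(1.266, -0.765)
t=0.800: state=(1.185, -0.840)
t=0.900: state=(1.097, -0.922)
t=1.000: state=(1.001, -1.016)
t=1.100: state=(0.894, -1.123)
t=1.200: state=(0.775, -1.249)
t=1.300: state=(0.643, -1.398)
t=1.400: state=(0.495, -1.573)
t=1.500: state=(0.328, -1.778)
t=1.600: state=(0.138, -2.013)
t=1.700: state=(-0.076, -2.268)
t=1.800: state=(-0.315, -2.520)
t=1.900: state=(-0.578, -2.723)
t=2.000: state=(-0.856, -2.809)
t=2.100: state=(-1.134, -2.710)
t=2.200: state=(-1.391, -2.402)
t=2.300: state=(-1.608, -1.929)
t=2.400: state=(-1.775, -1.393)
t=2.500: state=(-1.888, -0.893)

(x, y) = (-1.888, -0.893)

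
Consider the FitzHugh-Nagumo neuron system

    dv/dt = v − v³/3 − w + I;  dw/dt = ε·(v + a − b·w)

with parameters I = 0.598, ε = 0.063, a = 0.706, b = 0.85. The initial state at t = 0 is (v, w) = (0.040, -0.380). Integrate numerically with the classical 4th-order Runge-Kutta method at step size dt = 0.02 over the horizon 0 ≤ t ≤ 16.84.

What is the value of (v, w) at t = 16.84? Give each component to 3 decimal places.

(v, w) = (1.020, 1.385)

t=0.000: state=(0.040, -0.380)
step 1 (dt=0.02): k1=(1.018, 0.067), k2=(1.027, 0.068), k3=(1.028, 0.068), k4=(1.037, 0.069); state += dt/6·(k1+2k2+2k3+k4)
t=0.020: state=(0.061, -0.379)
t=0.040: state=(0.081, -0.377)
t=0.060: state=(0.103, -0.376)
continuing one RK4 step at a time; state shown every 50 steps (Δt=1):
t=1.000: state=(1.433, -0.274)
t=2.000: state=(1.989, -0.104)
t=3.000: state=(1.971, 0.066)
t=4.000: state=(1.916, 0.226)
t=5.000: state=(1.859, 0.373)
t=6.000: state=(1.801, 0.509)
t=7.000: state=(1.743, 0.634)
t=8.000: state=(1.684, 0.750)
t=9.000: state=(1.624, 0.855)
t=10.000: state=(1.562, 0.952)
t=11.000: state=(1.499, 1.039)
t=12.000: state=(1.432, 1.118)
t=13.000: state=(1.363, 1.189)
t=14.000: state=(1.288, 1.252)
t=15.000: state=(1.206, 1.306)
t=16.000: state=(1.112, 1.353)
t=16.840: state=(1.020, 1.385)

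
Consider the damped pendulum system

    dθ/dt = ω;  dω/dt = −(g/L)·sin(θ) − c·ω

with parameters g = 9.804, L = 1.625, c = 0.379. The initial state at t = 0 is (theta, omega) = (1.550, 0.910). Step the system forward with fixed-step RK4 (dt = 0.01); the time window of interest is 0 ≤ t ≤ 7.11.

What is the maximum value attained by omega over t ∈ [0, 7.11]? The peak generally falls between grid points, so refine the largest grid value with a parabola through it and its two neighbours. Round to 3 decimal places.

t=0.000: state=(1.550, 0.910)
step 1 (dt=0.01): k1=(0.910, -6.377), k2=(0.878, -6.365), k3=(0.878, -6.365), k4=(0.846, -6.354); state += dt/6·(k1+2k2+2k3+k4)
t=0.010: state=(1.559, 0.846)
t=0.020: state=(1.567, 0.783)
t=0.030: state=(1.574, 0.720)
continuing one RK4 step at a time; state shown every 25 steps (Δt=0.25):
t=0.250: state=(1.584, -0.611)
t=0.500: state=(1.257, -1.977)
t=0.750: state=(0.627, -2.955)
t=1.000: state=(-0.143, -3.018)
t=1.250: state=(-0.796, -2.074)
t=1.500: state=(-1.143, -0.681)
t=1.750: state=(-1.137, 0.705)
t=2.000: state=(-0.811, 1.843)
t=2.250: state=(-0.263, 2.413)
t=2.500: state=(0.324, 2.137)
t=2.750: state=(0.748, 1.186)
t=3.000: state=(0.897, -0.000)
t=3.250: state=(0.757, -1.079)
t=3.500: state=(0.390, -1.772)
t=3.750: state=(-0.075, -1.832)
t=4.000: state=(-0.472, -1.259)
t=4.250: state=(-0.676, -0.340)
t=4.500: state=(-0.641, 0.593)
t=4.750: state=(-0.401, 1.269)
t=5.000: state=(-0.047, 1.474)
t=5.250: state=(0.292, 1.152)
t=5.500: state=(0.500, 0.473)
t=5.750: state=(0.521, -0.293)
t=6.000: state=(0.367, -0.899)
t=6.250: state=(0.101, -1.155)
t=6.500: state=(-0.175, -0.989)
t=6.750: state=(-0.366, -0.500)
t=7.000: state=(-0.415, 0.110)
t=7.110: state=(-0.389, 0.361)
largest grid value and its neighbours: omega(2.290)=2.42772, omega(2.300)=2.42777, omega(2.310)=2.42638
parabola through these three points peaks at t≈2.295 with omega≈2.42793

max omega = 2.428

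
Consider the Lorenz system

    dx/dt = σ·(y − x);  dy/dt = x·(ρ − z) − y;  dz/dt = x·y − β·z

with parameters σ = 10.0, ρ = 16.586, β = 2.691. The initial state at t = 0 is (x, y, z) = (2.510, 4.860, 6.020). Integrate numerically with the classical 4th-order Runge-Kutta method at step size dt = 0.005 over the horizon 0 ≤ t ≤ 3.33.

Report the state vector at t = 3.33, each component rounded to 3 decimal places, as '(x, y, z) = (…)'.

t=0.000: state=(2.510, 4.860, 6.020)
step 1 (dt=0.005): k1=(23.500, 21.661, -4.001), k2=(23.454, 22.253, -3.550), k3=(23.470, 22.247, -3.549), k4=(23.439, 22.836, -3.091); state += dt/6·(k1+2k2+2k3+k4)
t=0.005: state=(2.627, 4.971, 6.002)
t=0.010: state=(2.744, 5.088, 5.989)
t=0.015: state=(2.862, 5.211, 5.981)
continuing one RK4 step at a time; state shown every 40 steps (Δt=0.2):
t=0.200: state=(8.576, 12.267, 11.510)
t=0.400: state=(8.997, 4.859, 22.919)
t=0.600: state=(2.373, 0.956, 14.915)
t=0.800: state=(1.833, 2.345, 9.138)
t=1.000: state=(4.343, 6.537, 7.395)
t=1.200: state=(10.026, 12.085, 16.522)
t=1.400: state=(6.609, 2.898, 20.513)
t=1.600: state=(2.446, 1.943, 13.090)
t=1.800: state=(3.245, 4.449, 8.915)
t=2.000: state=(7.423, 10.184, 11.530)
t=2.200: state=(9.260, 7.108, 21.113)
t=2.400: state=(3.980, 2.355, 16.132)
t=2.600: state=(3.265, 3.905, 10.886)
t=2.800: state=(6.180, 8.383, 10.869)
t=3.000: state=(9.359, 9.019, 19.067)
t=3.200: state=(5.385, 3.317, 17.690)
t=3.330: state=(3.759, 3.305, 13.968)

(x, y, z) = (3.759, 3.305, 13.968)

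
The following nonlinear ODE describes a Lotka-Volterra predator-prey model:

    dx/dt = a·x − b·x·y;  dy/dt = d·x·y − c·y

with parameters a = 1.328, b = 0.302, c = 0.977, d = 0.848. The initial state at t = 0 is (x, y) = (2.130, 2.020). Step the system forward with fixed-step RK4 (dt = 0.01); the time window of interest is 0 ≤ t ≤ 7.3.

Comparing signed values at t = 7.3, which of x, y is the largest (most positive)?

largest component: y

t=0.000: state=(2.130, 2.020)
step 1 (dt=0.01): k1=(1.529, 1.675), k2=(1.529, 1.695), k3=(1.529, 1.695), k4=(1.529, 1.716); state += dt/6·(k1+2k2+2k3+k4)
t=0.010: state=(2.145, 2.037)
t=0.020: state=(2.161, 2.054)
t=0.030: state=(2.176, 2.072)
continuing one RK4 step at a time; state shown every 25 steps (Δt=0.25):
t=0.250: state=(2.500, 2.587)
t=0.500: state=(2.772, 3.553)
t=0.750: state=(2.801, 5.053)
t=1.000: state=(2.483, 6.972)
t=1.250: state=(1.907, 8.719)
t=1.500: state=(1.322, 9.599)
t=1.750: state=(0.892, 9.478)
t=2.000: state=(0.624, 8.697)
t=2.250: state=(0.469, 7.638)
t=2.500: state=(0.383, 6.542)
t=2.750: state=(0.339, 5.528)
t=3.000: state=(0.322, 4.643)
t=3.250: state=(0.325, 3.893)
t=3.500: state=(0.346, 3.274)
t=3.750: state=(0.384, 2.770)
t=4.000: state=(0.441, 2.367)
t=4.250: state=(0.521, 2.052)
t=4.500: state=(0.628, 1.815)
t=4.750: state=(0.768, 1.647)
t=5.000: state=(0.949, 1.547)
t=5.250: state=(1.179, 1.517)
t=5.500: state=(1.464, 1.571)
t=5.750: state=(1.802, 1.737)
t=6.000: state=(2.178, 2.074)
t=6.250: state=(2.542, 2.682)
t=6.500: state=(2.792, 3.710)
t=6.750: state=(2.781, 5.277)
t=7.000: state=(2.421, 7.217)
t=7.250: state=(1.829, 8.886)
t=7.300: state=(1.706, 9.121)
compare at T: x=1.706, y=9.121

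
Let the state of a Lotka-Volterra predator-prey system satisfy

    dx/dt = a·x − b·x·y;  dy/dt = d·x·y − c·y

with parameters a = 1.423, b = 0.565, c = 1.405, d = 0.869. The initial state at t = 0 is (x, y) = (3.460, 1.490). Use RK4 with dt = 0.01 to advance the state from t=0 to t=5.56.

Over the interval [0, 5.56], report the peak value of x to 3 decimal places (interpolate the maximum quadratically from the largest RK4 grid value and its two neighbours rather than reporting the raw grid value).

t=0.000: state=(3.460, 1.490)
step 1 (dt=0.01): k1=(2.011, 2.387), k2=(1.993, 2.419), k3=(1.993, 2.419), k4=(1.975, 2.452); state += dt/6·(k1+2k2+2k3+k4)
t=0.010: state=(3.480, 1.514)
t=0.020: state=(3.499, 1.539)
t=0.030: state=(3.519, 1.565)
continuing one RK4 step at a time; state shown every 20 steps (Δt=0.2):
t=0.200: state=(3.763, 2.114)
t=0.400: state=(3.741, 3.083)
t=0.600: state=(3.278, 4.311)
t=0.800: state=(2.509, 5.394)
t=1.000: state=(1.752, 5.884)
t=1.200: state=(1.202, 5.723)
t=1.400: state=(0.862, 5.157)
t=1.600: state=(0.666, 4.439)
t=1.800: state=(0.558, 3.724)
t=2.000: state=(0.506, 3.082)
t=2.200: state=(0.490, 2.536)
t=2.400: state=(0.502, 2.087)
t=2.600: state=(0.538, 1.724)
t=2.800: state=(0.599, 1.436)
t=3.000: state=(0.686, 1.212)
t=3.200: state=(0.803, 1.041)
t=3.400: state=(0.956, 0.915)
t=3.600: state=(1.152, 0.829)
t=3.800: state=(1.398, 0.781)
t=4.000: state=(1.703, 0.771)
t=4.200: state=(2.072, 0.808)
t=4.400: state=(2.502, 0.907)
t=4.600: state=(2.972, 1.101)
t=4.800: state=(3.426, 1.451)
t=5.000: state=(3.747, 2.050)
t=5.200: state=(3.760, 2.989)
t=5.400: state=(3.333, 4.207)
t=5.560: state=(2.739, 5.133)
largest grid value and its neighbours: x(5.100)=3.80366, x(5.110)=3.80409, x(5.120)=3.80350
parabola through these three points peaks at t≈5.109 with x≈3.80410

max x = 3.804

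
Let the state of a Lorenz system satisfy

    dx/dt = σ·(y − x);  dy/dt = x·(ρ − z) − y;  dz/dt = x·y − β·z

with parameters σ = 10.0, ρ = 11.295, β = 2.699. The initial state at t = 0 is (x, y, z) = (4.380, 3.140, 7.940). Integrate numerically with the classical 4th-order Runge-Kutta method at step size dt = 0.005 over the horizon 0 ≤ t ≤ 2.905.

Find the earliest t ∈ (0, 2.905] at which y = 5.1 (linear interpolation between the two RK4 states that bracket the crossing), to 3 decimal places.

t=0.000: state=(4.380, 3.140, 7.940)
step 1 (dt=0.005): k1=(-12.400, 11.555, -7.677), k2=(-11.801, 11.505, -7.597), k3=(-11.817, 11.510, -7.593), k4=(-11.234, 11.463, -7.511); state += dt/6·(k1+2k2+2k3+k4)
t=0.005: state=(4.321, 3.198, 7.902)
t=0.010: state=(4.268, 3.255, 7.865)
t=0.015: state=(4.220, 3.311, 7.829)
continuing one RK4 step at a time; state shown every 20 steps (Δt=0.1):
t=0.100: state=(4.010, 4.263, 7.387)
t=0.170: state=(4.367, 5.087, 7.362)
next step: t=0.175: state=(4.403, 5.148, 7.375) — y has crossed 5.1
linear interpolation between t=0.170 (5.08728) and t=0.175 (5.14779) → t≈0.171

t = 0.171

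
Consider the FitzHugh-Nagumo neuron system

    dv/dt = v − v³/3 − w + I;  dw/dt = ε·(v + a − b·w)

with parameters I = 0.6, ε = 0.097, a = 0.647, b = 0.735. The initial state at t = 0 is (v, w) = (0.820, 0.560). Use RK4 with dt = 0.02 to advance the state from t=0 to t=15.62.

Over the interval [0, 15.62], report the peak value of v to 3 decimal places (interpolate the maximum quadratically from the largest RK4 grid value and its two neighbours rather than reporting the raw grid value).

t=0.000: state=(0.820, 0.560)
step 1 (dt=0.02): k1=(0.676, 0.102), k2=(0.677, 0.103), k3=(0.677, 0.103), k4=(0.678, 0.104); state += dt/6·(k1+2k2+2k3+k4)
t=0.020: state=(0.834, 0.562)
t=0.040: state=(0.847, 0.564)
t=0.060: state=(0.861, 0.566)
continuing one RK4 step at a time; state shown every 50 steps (Δt=1):
t=1.000: state=(1.411, 0.689)
t=2.000: state=(1.581, 0.845)
t=3.000: state=(1.542, 0.995)
t=4.000: state=(1.454, 1.127)
t=5.000: state=(1.349, 1.241)
t=6.000: state=(1.231, 1.337)
t=7.000: state=(1.090, 1.415)
t=8.000: state=(0.909, 1.472)
t=9.000: state=(0.637, 1.504)
t=10.000: state=(0.107, 1.499)
t=11.000: state=(-1.108, 1.415)
t=12.000: state=(-1.921, 1.225)
t=13.000: state=(-1.934, 1.019)
t=14.000: state=(-1.867, 0.832)
t=15.000: state=(-1.796, 0.664)
t=15.620: state=(-1.752, 0.569)
largest grid value and its neighbours: v(2.080)=1.58187, v(2.100)=1.58193, v(2.120)=1.58193
parabola through these three points peaks at t≈2.109 with v≈1.58194

max v = 1.582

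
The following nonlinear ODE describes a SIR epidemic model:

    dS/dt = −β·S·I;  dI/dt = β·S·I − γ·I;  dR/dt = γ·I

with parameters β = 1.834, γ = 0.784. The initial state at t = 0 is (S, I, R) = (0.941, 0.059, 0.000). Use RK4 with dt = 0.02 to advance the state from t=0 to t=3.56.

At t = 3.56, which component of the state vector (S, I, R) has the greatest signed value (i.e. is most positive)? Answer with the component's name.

largest component: R

t=0.000: state=(0.941, 0.059, 0.000)
step 1 (dt=0.02): k1=(-0.102, 0.056, 0.046), k2=(-0.103, 0.056, 0.047), k3=(-0.103, 0.056, 0.047), k4=(-0.104, 0.056, 0.047); state += dt/6·(k1+2k2+2k3+k4)
t=0.020: state=(0.939, 0.060, 0.001)
t=0.040: state=(0.937, 0.061, 0.002)
t=0.060: state=(0.935, 0.062, 0.003)
continuing one RK4 step at a time; state shown every 10 steps (Δt=0.2):
t=0.200: state=(0.919, 0.071, 0.010)
t=0.400: state=(0.893, 0.085, 0.022)
t=0.600: state=(0.863, 0.100, 0.037)
t=0.800: state=(0.830, 0.116, 0.054)
t=1.000: state=(0.793, 0.134, 0.073)
t=1.200: state=(0.752, 0.152, 0.096)
t=1.400: state=(0.709, 0.170, 0.121)
t=1.600: state=(0.664, 0.187, 0.149)
t=1.800: state=(0.618, 0.202, 0.180)
t=2.000: state=(0.573, 0.215, 0.212)
t=2.200: state=(0.528, 0.225, 0.247)
t=2.400: state=(0.486, 0.232, 0.283)
t=2.600: state=(0.446, 0.235, 0.319)
t=2.800: state=(0.409, 0.235, 0.356)
t=3.000: state=(0.375, 0.232, 0.393)
t=3.200: state=(0.345, 0.226, 0.429)
t=3.400: state=(0.318, 0.218, 0.464)
t=3.560: state=(0.299, 0.211, 0.490)
compare at T: S=0.299, I=0.211, R=0.490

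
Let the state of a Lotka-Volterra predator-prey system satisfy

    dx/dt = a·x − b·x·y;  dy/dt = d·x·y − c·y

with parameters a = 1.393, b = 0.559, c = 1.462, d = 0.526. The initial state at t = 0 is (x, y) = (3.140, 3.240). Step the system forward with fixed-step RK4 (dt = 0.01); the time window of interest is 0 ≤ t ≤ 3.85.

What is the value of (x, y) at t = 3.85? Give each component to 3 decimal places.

(x, y) = (3.667, 2.631)

t=0.000: state=(3.140, 3.240)
step 1 (dt=0.01): k1=(-1.313, 0.614), k2=(-1.316, 0.604), k3=(-1.316, 0.604), k4=(-1.318, 0.593); state += dt/6·(k1+2k2+2k3+k4)
t=0.010: state=(3.127, 3.246)
t=0.020: state=(3.114, 3.252)
t=0.030: state=(3.100, 3.257)
continuing one RK4 step at a time; state shown every 20 steps (Δt=0.2):
t=0.200: state=(2.873, 3.318)
t=0.400: state=(2.619, 3.306)
t=0.600: state=(2.402, 3.213)
t=0.800: state=(2.234, 3.059)
t=1.000: state=(2.119, 2.870)
t=1.200: state=(2.054, 2.667)
t=1.400: state=(2.037, 2.468)
t=1.600: state=(2.064, 2.285)
t=1.800: state=(2.132, 2.126)
t=2.000: state=(2.238, 1.997)
t=2.200: state=(2.379, 1.899)
t=2.400: state=(2.552, 1.837)
t=2.600: state=(2.750, 1.812)
t=2.800: state=(2.966, 1.827)
t=3.000: state=(3.186, 1.885)
t=3.200: state=(3.391, 1.989)
t=3.400: state=(3.559, 2.141)
t=3.600: state=(3.662, 2.338)
t=3.800: state=(3.678, 2.570)
t=3.850: state=(3.667, 2.631)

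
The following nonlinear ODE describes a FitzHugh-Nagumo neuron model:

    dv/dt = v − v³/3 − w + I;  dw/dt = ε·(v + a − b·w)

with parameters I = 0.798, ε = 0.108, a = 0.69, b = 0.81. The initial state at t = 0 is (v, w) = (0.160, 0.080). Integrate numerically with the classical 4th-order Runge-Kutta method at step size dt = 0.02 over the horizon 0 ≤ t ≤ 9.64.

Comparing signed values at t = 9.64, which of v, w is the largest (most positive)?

largest component: w

t=0.000: state=(0.160, 0.080)
step 1 (dt=0.02): k1=(0.877, 0.085), k2=(0.884, 0.086), k3=(0.884, 0.086), k4=(0.892, 0.087); state += dt/6·(k1+2k2+2k3+k4)
t=0.020: state=(0.178, 0.082)
t=0.040: state=(0.196, 0.083)
t=0.060: state=(0.214, 0.085)
continuing one RK4 step at a time; state shown every 25 steps (Δt=0.5):
t=0.500: state=(0.696, 0.135)
t=1.000: state=(1.324, 0.219)
t=1.500: state=(1.728, 0.329)
t=2.000: state=(1.853, 0.446)
t=2.500: state=(1.857, 0.562)
t=3.000: state=(1.826, 0.672)
t=3.500: state=(1.784, 0.775)
t=4.000: state=(1.740, 0.871)
t=4.500: state=(1.695, 0.961)
t=5.000: state=(1.649, 1.045)
t=5.500: state=(1.602, 1.122)
t=6.000: state=(1.555, 1.194)
t=6.500: state=(1.507, 1.261)
t=7.000: state=(1.458, 1.321)
t=7.500: state=(1.408, 1.377)
t=8.000: state=(1.357, 1.428)
t=8.500: state=(1.303, 1.473)
t=9.000: state=(1.247, 1.514)
t=9.500: state=(1.187, 1.550)
t=9.640: state=(1.170, 1.559)
compare at T: v=1.170, w=1.559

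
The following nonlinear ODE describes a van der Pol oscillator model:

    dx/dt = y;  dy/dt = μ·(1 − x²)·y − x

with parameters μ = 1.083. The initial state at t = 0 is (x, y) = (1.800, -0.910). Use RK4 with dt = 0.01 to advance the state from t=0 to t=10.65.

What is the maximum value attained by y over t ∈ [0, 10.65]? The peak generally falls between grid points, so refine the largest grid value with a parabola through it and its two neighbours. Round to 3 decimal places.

t=0.000: state=(1.800, -0.910)
step 1 (dt=0.01): k1=(-0.910, 0.408), k2=(-0.908, 0.391), k3=(-0.908, 0.391), k4=(-0.906, 0.375); state += dt/6·(k1+2k2+2k3+k4)
t=0.010: state=(1.791, -0.906)
t=0.020: state=(1.782, -0.902)
t=0.030: state=(1.773, -0.899)
continuing one RK4 step at a time; state shown every 50 steps (Δt=0.5):
t=0.500: state=(1.348, -0.967)
t=1.000: state=(0.772, -1.412)
t=1.500: state=(-0.164, -2.431)
t=2.000: state=(-1.493, -2.254)
t=2.500: state=(-2.025, -0.109)
t=3.000: state=(-1.895, 0.482)
t=3.500: state=(-1.598, 0.698)
t=4.000: state=(-1.186, 0.975)
t=4.500: state=(-0.573, 1.557)
t=5.000: state=(0.466, 2.627)
t=5.500: state=(1.702, 1.659)
t=6.000: state=(2.007, -0.112)
t=6.500: state=(1.821, -0.540)
t=7.000: state=(1.497, -0.757)
t=7.500: state=(1.045, -1.090)
t=8.000: state=(0.343, -1.815)
t=8.500: state=(-0.837, -2.764)
t=9.000: state=(-1.882, -0.982)
t=9.500: state=(-1.978, 0.292)
t=10.000: state=(-1.742, 0.600)
t=10.500: state=(-1.388, 0.827)
t=10.650: state=(-1.258, 0.920)
largest grid value and its neighbours: y(5.130)=2.76436, y(5.140)=2.76521, y(5.150)=2.76437
parabola through these three points peaks at t≈5.140 with y≈2.76521

max y = 2.765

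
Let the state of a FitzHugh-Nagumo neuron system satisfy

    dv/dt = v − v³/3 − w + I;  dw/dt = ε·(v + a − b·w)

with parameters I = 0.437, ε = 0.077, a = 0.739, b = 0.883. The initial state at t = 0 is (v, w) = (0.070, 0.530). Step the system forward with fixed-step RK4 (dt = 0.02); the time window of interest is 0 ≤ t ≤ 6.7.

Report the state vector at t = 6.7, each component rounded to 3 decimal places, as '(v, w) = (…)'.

(v, w) = (-1.652, 0.243)

t=0.000: state=(0.070, 0.530)
step 1 (dt=0.02): k1=(-0.023, 0.026), k2=(-0.024, 0.026), k3=(-0.024, 0.026), k4=(-0.024, 0.026); state += dt/6·(k1+2k2+2k3+k4)
t=0.020: state=(0.070, 0.531)
t=0.040: state=(0.069, 0.531)
t=0.060: state=(0.069, 0.532)
continuing one RK4 step at a time; state shown every 25 steps (Δt=0.5):
t=0.500: state=(0.051, 0.543)
t=1.000: state=(0.013, 0.554)
t=1.500: state=(-0.058, 0.562)
t=2.000: state=(-0.178, 0.567)
t=2.500: state=(-0.374, 0.566)
t=3.000: state=(-0.668, 0.556)
t=3.500: state=(-1.040, 0.533)
t=4.000: state=(-1.381, 0.497)
t=4.500: state=(-1.587, 0.452)
t=5.000: state=(-1.670, 0.403)
t=5.500: state=(-1.688, 0.353)
t=6.000: state=(-1.679, 0.306)
t=6.500: state=(-1.661, 0.260)
t=6.700: state=(-1.652, 0.243)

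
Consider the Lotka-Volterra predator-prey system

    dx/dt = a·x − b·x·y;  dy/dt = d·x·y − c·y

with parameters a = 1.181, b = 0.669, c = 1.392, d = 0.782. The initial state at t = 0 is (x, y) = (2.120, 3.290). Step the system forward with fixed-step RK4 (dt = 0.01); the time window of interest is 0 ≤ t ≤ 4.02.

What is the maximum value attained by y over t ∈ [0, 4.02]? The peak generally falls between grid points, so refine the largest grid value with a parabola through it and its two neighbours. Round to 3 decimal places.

t=0.000: state=(2.120, 3.290)
step 1 (dt=0.01): k1=(-2.162, 0.875), k2=(-2.158, 0.848), k3=(-2.157, 0.848), k4=(-2.152, 0.821); state += dt/6·(k1+2k2+2k3+k4)
t=0.010: state=(2.098, 3.298)
t=0.020: state=(2.077, 3.306)
t=0.030: state=(2.056, 3.314)
continuing one RK4 step at a time; state shown every 20 steps (Δt=0.2):
t=0.200: state=(1.717, 3.359)
t=0.400: state=(1.396, 3.240)
t=0.600: state=(1.164, 2.992)
t=0.800: state=(1.008, 2.682)
t=1.000: state=(0.911, 2.358)
t=1.200: state=(0.859, 2.049)
t=1.400: state=(0.843, 1.771)
t=1.600: state=(0.857, 1.531)
t=1.800: state=(0.896, 1.329)
t=2.000: state=(0.961, 1.163)
t=2.200: state=(1.052, 1.030)
t=2.400: state=(1.169, 0.927)
t=2.600: state=(1.315, 0.852)
t=2.800: state=(1.491, 0.803)
t=3.000: state=(1.699, 0.780)
t=3.200: state=(1.939, 0.784)
t=3.400: state=(2.206, 0.820)
t=3.600: state=(2.492, 0.897)
t=3.800: state=(2.777, 1.025)
t=4.000: state=(3.029, 1.223)
t=4.020: state=(3.050, 1.247)
largest grid value and its neighbours: y(0.160)=3.36176, y(0.170)=3.36182, y(0.180)=3.36137
parabola through these three points peaks at t≈0.166 with y≈3.36185

max y = 3.362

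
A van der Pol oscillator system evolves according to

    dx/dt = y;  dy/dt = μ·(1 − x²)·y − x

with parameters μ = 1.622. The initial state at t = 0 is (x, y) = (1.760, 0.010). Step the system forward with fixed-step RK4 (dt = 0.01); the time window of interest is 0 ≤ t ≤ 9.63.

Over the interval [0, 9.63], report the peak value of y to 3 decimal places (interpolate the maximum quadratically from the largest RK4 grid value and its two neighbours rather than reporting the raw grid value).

max y = 3.365

t=0.000: state=(1.760, 0.010)
step 1 (dt=0.01): k1=(0.010, -1.794), k2=(0.001, -1.764), k3=(0.001, -1.764), k4=(-0.008, -1.734); state += dt/6·(k1+2k2+2k3+k4)
t=0.010: state=(1.760, -0.008)
t=0.020: state=(1.760, -0.025)
t=0.030: state=(1.760, -0.041)
continuing one RK4 step at a time; state shown every 50 steps (Δt=0.5):
t=0.500: state=(1.626, -0.440)
t=1.000: state=(1.355, -0.649)
t=1.500: state=(0.953, -1.008)
t=2.000: state=(0.242, -2.021)
t=2.500: state=(-1.193, -3.216)
t=3.000: state=(-2.006, -0.219)
t=3.500: state=(-1.918, 0.364)
t=4.000: state=(-1.704, 0.481)
t=4.500: state=(-1.432, 0.621)
t=5.000: state=(-1.059, 0.910)
t=5.500: state=(-0.442, 1.706)
t=6.000: state=(0.840, 3.357)
t=6.500: state=(1.964, 0.638)
t=7.000: state=(1.956, -0.321)
t=7.500: state=(1.756, -0.458)
t=8.000: state=(1.498, -0.583)
t=8.500: state=(1.154, -0.823)
t=9.000: state=(0.614, -1.448)
t=9.500: state=(-0.483, -3.110)
t=9.630: state=(-0.909, -3.365)
largest grid value and its neighbours: y(6.010)=3.36274, y(6.020)=3.36512, y(6.030)=3.36383
parabola through these three points peaks at t≈6.021 with y≈3.36516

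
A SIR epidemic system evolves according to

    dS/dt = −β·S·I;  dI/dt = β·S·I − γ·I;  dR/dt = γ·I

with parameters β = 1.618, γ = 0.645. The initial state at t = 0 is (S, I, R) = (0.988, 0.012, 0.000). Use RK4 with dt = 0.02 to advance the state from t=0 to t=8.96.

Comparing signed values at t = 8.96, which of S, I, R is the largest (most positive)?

t=0.000: state=(0.988, 0.012, 0.000)
step 1 (dt=0.02): k1=(-0.019, 0.011, 0.008), k2=(-0.019, 0.012, 0.008), k3=(-0.019, 0.012, 0.008), k4=(-0.020, 0.012, 0.008); state += dt/6·(k1+2k2+2k3+k4)
t=0.020: state=(0.988, 0.012, 0.000)
t=0.040: state=(0.987, 0.012, 0.000)
t=0.060: state=(0.987, 0.013, 0.000)
continuing one RK4 step at a time; state shown every 25 steps (Δt=0.5):
t=0.500: state=(0.976, 0.019, 0.005)
t=1.000: state=(0.957, 0.030, 0.013)
t=1.500: state=(0.927, 0.047, 0.025)
t=2.000: state=(0.884, 0.071, 0.044)
t=2.500: state=(0.824, 0.103, 0.072)
t=3.000: state=(0.747, 0.142, 0.112)
t=3.500: state=(0.655, 0.181, 0.164)
t=4.000: state=(0.558, 0.214, 0.228)
t=4.500: state=(0.465, 0.235, 0.300)
t=5.000: state=(0.384, 0.239, 0.377)
t=5.500: state=(0.317, 0.230, 0.453)
t=6.000: state=(0.265, 0.210, 0.524)
t=6.500: state=(0.226, 0.186, 0.588)
t=7.000: state=(0.196, 0.160, 0.644)
t=7.500: state=(0.174, 0.134, 0.691)
t=8.000: state=(0.158, 0.111, 0.731)
t=8.500: state=(0.146, 0.091, 0.763)
t=8.960: state=(0.137, 0.075, 0.788)
compare at T: S=0.137, I=0.075, R=0.788

largest component: R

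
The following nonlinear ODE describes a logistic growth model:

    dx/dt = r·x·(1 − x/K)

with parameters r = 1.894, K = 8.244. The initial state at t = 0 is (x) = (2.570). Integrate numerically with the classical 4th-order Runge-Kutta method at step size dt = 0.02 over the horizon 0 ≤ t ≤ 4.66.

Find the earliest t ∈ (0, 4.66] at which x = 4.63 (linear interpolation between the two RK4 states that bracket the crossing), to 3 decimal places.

t=0.000: state=(2.570)
step 1 (dt=0.02): k1=(3.350), k2=(3.374), k3=(3.374), k4=(3.397); state += dt/6·(k1+2k2+2k3+k4)
t=0.020: state=(2.637)
t=0.040: state=(2.706)
t=0.060: state=(2.775)
continuing one RK4 step at a time; state shown every 10 steps (Δt=0.2):
t=0.200: state=(3.282)
t=0.400: state=(4.051)
t=0.540: state=(4.596)
next step: t=0.560: state=(4.672) — x has crossed 4.63
linear interpolation between t=0.540 (4.59552) and t=0.560 (4.67238) → t≈0.549

t = 0.549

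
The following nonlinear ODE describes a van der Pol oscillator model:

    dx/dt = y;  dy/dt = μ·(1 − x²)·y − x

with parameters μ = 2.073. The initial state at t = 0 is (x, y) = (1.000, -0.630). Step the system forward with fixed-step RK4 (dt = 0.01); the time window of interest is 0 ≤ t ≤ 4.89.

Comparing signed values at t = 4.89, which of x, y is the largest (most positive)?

t=0.000: state=(1.000, -0.630)
step 1 (dt=0.01): k1=(-0.630, -1.000), k2=(-0.635, -1.005), k3=(-0.635, -1.005), k4=(-0.640, -1.010); state += dt/6·(k1+2k2+2k3+k4)
t=0.010: state=(0.994, -0.640)
t=0.020: state=(0.987, -0.650)
t=0.030: state=(0.981, -0.660)
continuing one RK4 step at a time; state shown every 20 steps (Δt=0.2):
t=0.200: state=(0.852, -0.859)
t=0.400: state=(0.650, -1.192)
t=0.600: state=(0.361, -1.735)
t=0.800: state=(-0.068, -2.626)
t=1.000: state=(-0.700, -3.625)
t=1.200: state=(-1.418, -3.166)
t=1.400: state=(-1.861, -1.265)
t=1.600: state=(-1.987, -0.172)
t=1.800: state=(-1.979, 0.179)
t=2.000: state=(-1.931, 0.287)
t=2.200: state=(-1.869, 0.330)
t=2.400: state=(-1.800, 0.359)
t=2.600: state=(-1.725, 0.386)
t=2.800: state=(-1.645, 0.417)
t=3.000: state=(-1.558, 0.455)
t=3.200: state=(-1.462, 0.503)
t=3.400: state=(-1.356, 0.567)
t=3.600: state=(-1.234, 0.655)
t=3.800: state=(-1.091, 0.784)
t=4.000: state=(-0.916, 0.982)
t=4.200: state=(-0.690, 1.308)
t=4.400: state=(-0.377, 1.875)
t=4.600: state=(0.087, 2.831)
t=4.800: state=(0.765, 3.846)
t=4.890: state=(1.114, 3.839)
compare at T: x=1.114, y=3.839

largest component: y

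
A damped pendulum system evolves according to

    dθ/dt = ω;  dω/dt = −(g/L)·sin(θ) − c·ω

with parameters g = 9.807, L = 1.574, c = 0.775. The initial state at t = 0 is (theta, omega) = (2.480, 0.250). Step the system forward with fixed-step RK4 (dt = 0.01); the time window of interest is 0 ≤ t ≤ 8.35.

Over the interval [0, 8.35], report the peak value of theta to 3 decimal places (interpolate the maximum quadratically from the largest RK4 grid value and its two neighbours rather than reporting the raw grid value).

max theta = 2.488

t=0.000: state=(2.480, 0.250)
step 1 (dt=0.01): k1=(0.250, -4.022), k2=(0.230, -4.000), k3=(0.230, -4.001), k4=(0.210, -3.979); state += dt/6·(k1+2k2+2k3+k4)
t=0.010: state=(2.482, 0.210)
t=0.020: state=(2.484, 0.170)
t=0.030: state=(2.486, 0.131)
continuing one RK4 step at a time; state shown every 50 steps (Δt=0.5):
t=0.500: state=(2.141, -1.610)
t=1.000: state=(0.830, -3.486)
t=1.500: state=(-0.762, -2.180)
t=2.000: state=(-1.091, 0.763)
t=2.500: state=(-0.259, 2.143)
t=3.000: state=(0.575, 0.854)
t=3.500: state=(0.522, -0.923)
t=4.000: state=(-0.080, -1.158)
t=4.500: state=(-0.399, -0.031)
t=5.000: state=(-0.172, 0.769)
t=5.500: state=(0.174, 0.454)
t=6.000: state=(0.213, -0.270)
t=6.500: state=(-0.000, -0.459)
t=7.000: state=(-0.145, -0.069)
t=7.500: state=(-0.079, 0.274)
t=8.000: state=(0.055, 0.197)
t=8.350: state=(0.090, -0.001)
largest grid value and its neighbours: theta(0.050)=2.48756, theta(0.060)=2.48791, theta(0.070)=2.48787
parabola through these three points peaks at t≈0.064 with theta≈2.48794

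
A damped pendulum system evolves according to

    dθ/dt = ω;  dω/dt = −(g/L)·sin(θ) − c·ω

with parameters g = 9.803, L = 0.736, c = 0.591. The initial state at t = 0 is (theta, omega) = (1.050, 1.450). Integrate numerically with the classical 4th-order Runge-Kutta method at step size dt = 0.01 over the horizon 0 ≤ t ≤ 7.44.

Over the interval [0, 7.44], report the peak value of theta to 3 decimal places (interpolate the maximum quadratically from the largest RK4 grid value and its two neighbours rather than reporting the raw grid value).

t=0.000: state=(1.050, 1.450)
step 1 (dt=0.01): k1=(1.450, -12.410), k2=(1.388, -12.421), k3=(1.388, -12.419), k4=(1.326, -12.428); state += dt/6·(k1+2k2+2k3+k4)
t=0.010: state=(1.064, 1.326)
t=0.020: state=(1.077, 1.201)
t=0.030: state=(1.088, 1.077)
continuing one RK4 step at a time; state shown every 25 steps (Δt=0.25):
t=0.250: state=(1.033, -1.511)
t=0.500: state=(0.385, -3.353)
t=0.750: state=(-0.432, -2.752)
t=1.000: state=(-0.843, -0.412)
t=1.250: state=(-0.648, 1.840)
t=1.500: state=(-0.045, 2.649)
t=1.750: state=(0.507, 1.492)
t=2.000: state=(0.633, -0.492)
t=2.250: state=(0.310, -1.893)
t=2.500: state=(-0.186, -1.798)
t=2.750: state=(-0.482, -0.448)
t=3.000: state=(-0.401, 1.018)
t=3.250: state=(-0.049, 1.588)
t=3.500: state=(0.289, 0.946)
t=3.750: state=(0.375, -0.271)
t=4.000: state=(0.184, -1.134)
t=4.250: state=(-0.112, -1.073)
t=4.500: state=(-0.288, -0.253)
t=4.750: state=(-0.234, 0.633)
t=5.000: state=(-0.020, 0.949)
t=5.250: state=(0.179, 0.539)
t=5.500: state=(0.222, -0.199)
t=5.750: state=(0.100, -0.695)
t=6.000: state=(-0.077, -0.623)
t=6.250: state=(-0.174, -0.113)
t=6.500: state=(-0.133, 0.408)
t=6.750: state=(-0.002, 0.565)
t=7.000: state=(0.113, 0.293)
t=7.250: state=(0.130, -0.152)
t=7.440: state=(0.076, -0.390)
largest grid value and its neighbours: theta(0.110)=1.13449, theta(0.120)=1.13480, theta(0.130)=1.13391
parabola through these three points peaks at t≈0.118 with theta≈1.13484

max theta = 1.135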